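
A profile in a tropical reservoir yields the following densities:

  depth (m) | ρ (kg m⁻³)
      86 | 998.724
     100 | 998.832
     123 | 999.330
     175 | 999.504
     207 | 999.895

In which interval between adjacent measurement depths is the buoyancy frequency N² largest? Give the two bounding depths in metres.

100–123 m

Compute the density gradient over each adjacent pair:
  86–100 m: Δρ/Δz = 0.108/14 = 7.7 × 10⁻³ kg m⁻⁴
  100–123 m: Δρ/Δz = 0.498/23 = 0.022 kg m⁻⁴
  123–175 m: Δρ/Δz = 0.174/52 = 3.3 × 10⁻³ kg m⁻⁴
  175–207 m: Δρ/Δz = 0.391/32 = 0.012 kg m⁻⁴
The largest gradient is in the 100–123 m interval — the pycnocline.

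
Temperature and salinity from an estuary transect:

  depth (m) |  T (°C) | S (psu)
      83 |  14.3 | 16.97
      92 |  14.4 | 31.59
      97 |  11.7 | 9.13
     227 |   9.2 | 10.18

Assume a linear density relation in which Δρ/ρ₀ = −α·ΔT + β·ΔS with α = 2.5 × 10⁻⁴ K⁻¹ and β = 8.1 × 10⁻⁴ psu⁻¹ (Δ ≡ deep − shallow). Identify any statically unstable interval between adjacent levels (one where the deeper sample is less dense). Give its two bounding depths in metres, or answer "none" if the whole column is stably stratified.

92–97 m

Evaluate Δρ/ρ₀ = −αΔT + βΔS across each adjacent pair:
  83–92 m: −αΔT+βΔS = −(2.5 × 10⁻⁴)(+0.1)+(8.1 × 10⁻⁴)(+14.62) = 0.012 → stable
  92–97 m: −αΔT+βΔS = −(2.5 × 10⁻⁴)(-2.7)+(8.1 × 10⁻⁴)(-22.46) = -0.018 → UNSTABLE
  97–227 m: −αΔT+βΔS = −(2.5 × 10⁻⁴)(-2.5)+(8.1 × 10⁻⁴)(+1.05) = 1.5 × 10⁻³ → stable
The 92–97 m interval has Δρ < 0: lighter water underlies denser water.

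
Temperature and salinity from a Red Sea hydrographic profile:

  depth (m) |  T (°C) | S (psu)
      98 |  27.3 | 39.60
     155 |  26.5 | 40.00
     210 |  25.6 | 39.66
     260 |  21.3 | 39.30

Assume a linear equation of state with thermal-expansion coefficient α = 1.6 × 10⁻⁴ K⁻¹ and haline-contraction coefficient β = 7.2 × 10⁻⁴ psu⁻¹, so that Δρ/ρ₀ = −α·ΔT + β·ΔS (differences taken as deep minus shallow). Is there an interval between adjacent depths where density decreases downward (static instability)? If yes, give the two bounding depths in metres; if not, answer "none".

155–210 m

Evaluate Δρ/ρ₀ = −αΔT + βΔS across each adjacent pair:
  98–155 m: −αΔT+βΔS = −(1.6 × 10⁻⁴)(-0.8)+(7.2 × 10⁻⁴)(+0.40) = 4.2 × 10⁻⁴ → stable
  155–210 m: −αΔT+βΔS = −(1.6 × 10⁻⁴)(-0.9)+(7.2 × 10⁻⁴)(-0.34) = -1.0 × 10⁻⁴ → UNSTABLE
  210–260 m: −αΔT+βΔS = −(1.6 × 10⁻⁴)(-4.3)+(7.2 × 10⁻⁴)(-0.36) = 4.3 × 10⁻⁴ → stable
The 155–210 m interval has Δρ < 0: lighter water underlies denser water.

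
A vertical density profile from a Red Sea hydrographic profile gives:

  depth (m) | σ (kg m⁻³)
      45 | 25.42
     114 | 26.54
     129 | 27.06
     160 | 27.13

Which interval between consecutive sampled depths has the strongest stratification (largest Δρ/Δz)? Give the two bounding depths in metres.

114–129 m

Compute the density gradient over each adjacent pair:
  45–114 m: Δρ/Δz = 1.12/69 = 0.016 kg m⁻⁴
  114–129 m: Δρ/Δz = 0.52/15 = 0.035 kg m⁻⁴
  129–160 m: Δρ/Δz = 0.07/31 = 2.3 × 10⁻³ kg m⁻⁴
The largest gradient is in the 114–129 m interval — the pycnocline.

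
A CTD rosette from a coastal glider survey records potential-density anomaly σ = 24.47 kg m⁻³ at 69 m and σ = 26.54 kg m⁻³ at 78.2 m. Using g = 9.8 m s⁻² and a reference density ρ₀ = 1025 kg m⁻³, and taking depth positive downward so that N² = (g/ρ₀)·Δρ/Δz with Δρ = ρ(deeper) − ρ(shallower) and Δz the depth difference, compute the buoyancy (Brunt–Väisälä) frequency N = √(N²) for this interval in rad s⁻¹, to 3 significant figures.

0.0464 rad s⁻¹

Δρ = 1026.54 − 1024.47 = 2.07 kg m⁻³ over Δz = 78.2 − 69 = 9.2 m.
N² = (9.8/1025) × (2.07/9.2) = 2.1512 × 10⁻³ s⁻².
N = √(2.1512 × 10⁻³) = 0.046381 rad s⁻¹ ≈ 0.0464 rad s⁻¹.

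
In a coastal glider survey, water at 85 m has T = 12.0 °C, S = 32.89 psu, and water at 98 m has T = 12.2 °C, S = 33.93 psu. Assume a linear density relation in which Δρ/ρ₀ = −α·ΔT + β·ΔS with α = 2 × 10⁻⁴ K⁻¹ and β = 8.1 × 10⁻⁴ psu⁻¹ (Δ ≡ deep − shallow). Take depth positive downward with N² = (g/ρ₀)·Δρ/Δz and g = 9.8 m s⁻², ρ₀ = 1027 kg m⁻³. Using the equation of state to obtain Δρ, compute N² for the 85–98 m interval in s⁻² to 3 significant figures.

6.05 × 10⁻⁴ s⁻²

ΔT = +0.2 K, ΔS = +1.04 psu (deep − shallow).
Δρ/ρ₀ = −αΔT + βΔS = -4.00 × 10⁻⁵ + 8.424 × 10⁻⁴ = 8.024 × 10⁻⁴, so Δρ ≈ 0.8241 kg m⁻³.
N² = (g/ρ₀)·Δρ/Δz = g·(Δρ/ρ₀)/Δz = 9.8 × 8.024 × 10⁻⁴ / 13 = 6.0489 × 10⁻⁴ s⁻² ≈ 6.05 × 10⁻⁴ s⁻².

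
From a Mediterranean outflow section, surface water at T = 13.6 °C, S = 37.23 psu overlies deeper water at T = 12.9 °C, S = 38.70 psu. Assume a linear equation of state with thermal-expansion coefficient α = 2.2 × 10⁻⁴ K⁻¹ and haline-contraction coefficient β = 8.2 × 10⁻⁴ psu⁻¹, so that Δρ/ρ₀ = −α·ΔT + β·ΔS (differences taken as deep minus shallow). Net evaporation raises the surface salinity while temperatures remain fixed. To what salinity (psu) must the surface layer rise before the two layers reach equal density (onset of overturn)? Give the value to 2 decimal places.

Neutral buoyancy requires −α(T_deep − T_surf) + β(S_deep − S_surf′) = 0.
S_surf′ = S_deep − (α/β)·ΔT = 38.70 − (2.2 × 10⁻⁴/8.2 × 10⁻⁴)·(-0.7) = 38.8878 psu.
Increase required: 38.8878 − 37.23 = 1.6578 psu.

38.89 psu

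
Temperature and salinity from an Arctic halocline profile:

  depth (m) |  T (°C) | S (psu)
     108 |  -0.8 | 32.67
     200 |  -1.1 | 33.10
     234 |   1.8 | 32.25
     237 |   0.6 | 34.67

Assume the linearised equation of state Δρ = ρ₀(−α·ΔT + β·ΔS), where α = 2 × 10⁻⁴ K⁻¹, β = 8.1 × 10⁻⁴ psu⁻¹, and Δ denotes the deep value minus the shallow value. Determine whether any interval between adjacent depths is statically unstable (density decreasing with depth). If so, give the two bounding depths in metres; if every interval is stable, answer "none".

200–234 m

Evaluate Δρ/ρ₀ = −αΔT + βΔS across each adjacent pair:
  108–200 m: −αΔT+βΔS = −(2 × 10⁻⁴)(-0.3)+(8.1 × 10⁻⁴)(+0.43) = 4.1 × 10⁻⁴ → stable
  200–234 m: −αΔT+βΔS = −(2 × 10⁻⁴)(+2.9)+(8.1 × 10⁻⁴)(-0.85) = -1.3 × 10⁻³ → UNSTABLE
  234–237 m: −αΔT+βΔS = −(2 × 10⁻⁴)(-1.2)+(8.1 × 10⁻⁴)(+2.42) = 2.2 × 10⁻³ → stable
The 200–234 m interval has Δρ < 0: lighter water underlies denser water.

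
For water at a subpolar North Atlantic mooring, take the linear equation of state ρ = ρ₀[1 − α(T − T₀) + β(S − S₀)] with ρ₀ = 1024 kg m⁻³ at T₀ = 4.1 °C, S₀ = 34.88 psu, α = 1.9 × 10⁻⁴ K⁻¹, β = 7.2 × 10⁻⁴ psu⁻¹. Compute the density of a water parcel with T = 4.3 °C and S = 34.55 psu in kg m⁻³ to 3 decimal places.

T − T₀ = +0.2 K, S − S₀ = -0.33 psu.
Bracket = 1 − α·(+0.2) + β·(-0.33) = 1 + (-2.756 × 10⁻⁴) = 0.9997244.
ρ = 1024 × 0.9997244 = 1023.718 kg m⁻³.

1023.718 kg m⁻³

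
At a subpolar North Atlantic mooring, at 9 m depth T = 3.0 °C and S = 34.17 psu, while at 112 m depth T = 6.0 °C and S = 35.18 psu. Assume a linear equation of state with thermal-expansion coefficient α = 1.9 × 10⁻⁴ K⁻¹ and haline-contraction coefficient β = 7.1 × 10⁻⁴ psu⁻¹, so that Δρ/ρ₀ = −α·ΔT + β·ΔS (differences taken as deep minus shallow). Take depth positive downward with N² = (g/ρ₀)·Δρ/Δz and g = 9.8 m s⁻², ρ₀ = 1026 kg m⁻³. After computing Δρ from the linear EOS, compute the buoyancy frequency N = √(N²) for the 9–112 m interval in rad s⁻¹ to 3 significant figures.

3.74 × 10⁻³ rad s⁻¹

ΔT = +3.0 K, ΔS = +1.01 psu (deep − shallow).
Δρ/ρ₀ = −αΔT + βΔS = -5.70 × 10⁻⁴ + 7.171 × 10⁻⁴ = 1.471 × 10⁻⁴, so Δρ ≈ 0.1509 kg m⁻³.
N² = (g/ρ₀)·Δρ/Δz = g·(Δρ/ρ₀)/Δz = 9.8 × 1.471 × 10⁻⁴ / 103 = 1.3996 × 10⁻⁵ s⁻².
N = √(1.3996 × 10⁻⁵) = 3.7411 × 10⁻³ rad s⁻¹ ≈ 3.74 × 10⁻³ rad s⁻¹.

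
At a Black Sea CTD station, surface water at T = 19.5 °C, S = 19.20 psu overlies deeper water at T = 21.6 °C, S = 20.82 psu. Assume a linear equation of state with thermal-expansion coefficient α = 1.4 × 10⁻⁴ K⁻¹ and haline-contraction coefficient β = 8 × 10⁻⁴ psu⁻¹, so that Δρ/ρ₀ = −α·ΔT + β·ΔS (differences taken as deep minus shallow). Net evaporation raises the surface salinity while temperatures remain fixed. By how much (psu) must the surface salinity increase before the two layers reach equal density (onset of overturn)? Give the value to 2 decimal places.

Neutral buoyancy requires −α(T_deep − T_surf) + β(S_deep − S_surf′) = 0.
S_surf′ = S_deep − (α/β)·ΔT = 20.82 − (1.4 × 10⁻⁴/8 × 10⁻⁴)·(+2.1) = 20.4525 psu.
Increase required: 20.4525 − 19.20 = 1.2525 psu.

1.25 psu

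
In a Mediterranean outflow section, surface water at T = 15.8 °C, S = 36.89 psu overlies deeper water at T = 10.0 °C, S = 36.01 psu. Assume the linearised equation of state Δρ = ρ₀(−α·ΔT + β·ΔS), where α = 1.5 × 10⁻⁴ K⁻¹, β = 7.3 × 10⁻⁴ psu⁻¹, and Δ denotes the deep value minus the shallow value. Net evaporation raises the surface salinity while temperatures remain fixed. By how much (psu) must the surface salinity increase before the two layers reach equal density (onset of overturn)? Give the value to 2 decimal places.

Neutral buoyancy requires −α(T_deep − T_surf) + β(S_deep − S_surf′) = 0.
S_surf′ = S_deep − (α/β)·ΔT = 36.01 − (1.5 × 10⁻⁴/7.3 × 10⁻⁴)·(-5.8) = 37.2018 psu.
Increase required: 37.2018 − 36.89 = 0.3118 psu.

0.31 psu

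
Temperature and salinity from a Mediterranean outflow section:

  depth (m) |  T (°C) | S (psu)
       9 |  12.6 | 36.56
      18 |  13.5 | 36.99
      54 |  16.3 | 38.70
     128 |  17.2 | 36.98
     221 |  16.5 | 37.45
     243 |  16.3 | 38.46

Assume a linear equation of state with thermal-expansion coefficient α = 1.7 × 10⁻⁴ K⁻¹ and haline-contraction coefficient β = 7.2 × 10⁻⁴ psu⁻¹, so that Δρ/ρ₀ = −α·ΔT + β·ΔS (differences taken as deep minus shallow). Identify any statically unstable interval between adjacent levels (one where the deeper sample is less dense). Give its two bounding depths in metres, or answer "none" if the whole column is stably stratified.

54–128 m

Evaluate Δρ/ρ₀ = −αΔT + βΔS across each adjacent pair:
  9–18 m: −αΔT+βΔS = −(1.7 × 10⁻⁴)(+0.9)+(7.2 × 10⁻⁴)(+0.43) = 1.6 × 10⁻⁴ → stable
  18–54 m: −αΔT+βΔS = −(1.7 × 10⁻⁴)(+2.8)+(7.2 × 10⁻⁴)(+1.71) = 7.6 × 10⁻⁴ → stable
  54–128 m: −αΔT+βΔS = −(1.7 × 10⁻⁴)(+0.9)+(7.2 × 10⁻⁴)(-1.72) = -1.4 × 10⁻³ → UNSTABLE
  128–221 m: −αΔT+βΔS = −(1.7 × 10⁻⁴)(-0.7)+(7.2 × 10⁻⁴)(+0.47) = 4.6 × 10⁻⁴ → stable
  221–243 m: −αΔT+βΔS = −(1.7 × 10⁻⁴)(-0.2)+(7.2 × 10⁻⁴)(+1.01) = 7.6 × 10⁻⁴ → stable
The 54–128 m interval has Δρ < 0: lighter water underlies denser water.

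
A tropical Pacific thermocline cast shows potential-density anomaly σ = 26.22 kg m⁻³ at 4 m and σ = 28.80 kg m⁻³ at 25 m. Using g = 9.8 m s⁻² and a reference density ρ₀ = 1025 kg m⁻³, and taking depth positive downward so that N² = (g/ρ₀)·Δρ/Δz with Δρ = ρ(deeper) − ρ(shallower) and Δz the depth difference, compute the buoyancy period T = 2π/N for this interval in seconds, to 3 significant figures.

Δρ = 1028.80 − 1026.22 = 2.58 kg m⁻³ over Δz = 25 − 4 = 21 m.
N² = (9.8/1025) × (2.58/21) = 1.1746 × 10⁻³ s⁻².
N = √(1.1746 × 10⁻³) = 0.034272 rad s⁻¹, so T = 2π/N = 183.33 s ≈ 183 s.
Since Δρ > 0 the layer is stably stratified.

183 s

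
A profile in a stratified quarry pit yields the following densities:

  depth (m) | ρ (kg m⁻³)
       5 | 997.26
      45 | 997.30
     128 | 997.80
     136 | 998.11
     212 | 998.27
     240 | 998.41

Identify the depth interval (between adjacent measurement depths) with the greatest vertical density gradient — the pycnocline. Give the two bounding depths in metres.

Compute the density gradient over each adjacent pair:
  5–45 m: Δρ/Δz = 0.04/40 = 1.0 × 10⁻³ kg m⁻⁴
  45–128 m: Δρ/Δz = 0.50/83 = 6.0 × 10⁻³ kg m⁻⁴
  128–136 m: Δρ/Δz = 0.31/8 = 0.039 kg m⁻⁴
  136–212 m: Δρ/Δz = 0.16/76 = 2.1 × 10⁻³ kg m⁻⁴
  212–240 m: Δρ/Δz = 0.14/28 = 5.0 × 10⁻³ kg m⁻⁴
The largest gradient is in the 128–136 m interval — the pycnocline.

128–136 m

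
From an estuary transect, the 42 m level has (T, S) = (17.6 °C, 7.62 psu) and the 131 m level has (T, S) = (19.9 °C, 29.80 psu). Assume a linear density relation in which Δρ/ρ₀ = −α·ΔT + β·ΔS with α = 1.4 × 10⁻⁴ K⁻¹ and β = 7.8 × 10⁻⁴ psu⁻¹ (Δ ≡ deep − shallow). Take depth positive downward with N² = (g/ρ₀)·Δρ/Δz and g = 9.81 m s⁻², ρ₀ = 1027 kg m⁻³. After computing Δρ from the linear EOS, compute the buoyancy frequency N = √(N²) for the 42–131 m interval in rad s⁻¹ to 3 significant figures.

ΔT = +2.3 K, ΔS = +22.18 psu (deep − shallow).
Δρ/ρ₀ = −αΔT + βΔS = -3.22 × 10⁻⁴ + 0.0173004 = 0.0169784, so Δρ ≈ 17.44 kg m⁻³.
N² = (g/ρ₀)·Δρ/Δz = g·(Δρ/ρ₀)/Δz = 9.81 × 0.0169784 / 89 = 1.8714 × 10⁻³ s⁻².
N = √(1.8714 × 10⁻³) = 0.043260 rad s⁻¹ ≈ 0.0433 rad s⁻¹.

0.0433 rad s⁻¹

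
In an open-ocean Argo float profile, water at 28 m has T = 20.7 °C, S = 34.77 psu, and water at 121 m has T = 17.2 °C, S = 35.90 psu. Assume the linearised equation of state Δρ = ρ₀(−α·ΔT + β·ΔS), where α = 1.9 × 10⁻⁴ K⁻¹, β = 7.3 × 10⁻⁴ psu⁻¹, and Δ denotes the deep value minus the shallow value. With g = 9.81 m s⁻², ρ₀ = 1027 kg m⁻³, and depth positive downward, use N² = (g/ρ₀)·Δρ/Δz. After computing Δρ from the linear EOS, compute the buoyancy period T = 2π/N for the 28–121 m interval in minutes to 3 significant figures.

ΔT = -3.5 K, ΔS = +1.13 psu (deep − shallow).
Δρ/ρ₀ = −αΔT + βΔS = 6.65 × 10⁻⁴ + 8.249 × 10⁻⁴ = 1.4899 × 10⁻³, so Δρ ≈ 1.530 kg m⁻³.
N² = (g/ρ₀)·Δρ/Δz = g·(Δρ/ρ₀)/Δz = 9.81 × 1.4899 × 10⁻³ / 93 = 1.5716 × 10⁻⁴ s⁻².
N = √(1.5716 × 10⁻⁴) = 0.012536 rad s⁻¹ → T = 2π/N = 501.21 s = 8.3535 min ≈ 8.35 min.

8.35 min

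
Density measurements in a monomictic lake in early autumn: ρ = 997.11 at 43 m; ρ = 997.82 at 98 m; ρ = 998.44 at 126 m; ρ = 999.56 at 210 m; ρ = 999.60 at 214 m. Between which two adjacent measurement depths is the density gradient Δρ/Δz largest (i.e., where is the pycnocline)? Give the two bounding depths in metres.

98–126 m

Compute the density gradient over each adjacent pair:
  43–98 m: Δρ/Δz = 0.71/55 = 0.013 kg m⁻⁴
  98–126 m: Δρ/Δz = 0.62/28 = 0.022 kg m⁻⁴
  126–210 m: Δρ/Δz = 1.12/84 = 0.013 kg m⁻⁴
  210–214 m: Δρ/Δz = 0.04/4 = 0.010 kg m⁻⁴
The largest gradient is in the 98–126 m interval — the pycnocline.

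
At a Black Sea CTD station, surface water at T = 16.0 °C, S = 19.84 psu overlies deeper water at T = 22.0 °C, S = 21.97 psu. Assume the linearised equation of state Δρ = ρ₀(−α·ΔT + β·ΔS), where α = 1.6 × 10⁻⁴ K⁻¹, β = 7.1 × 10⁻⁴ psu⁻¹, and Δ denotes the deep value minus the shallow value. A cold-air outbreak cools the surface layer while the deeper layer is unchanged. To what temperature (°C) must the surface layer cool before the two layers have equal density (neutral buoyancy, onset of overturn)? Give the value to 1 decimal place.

12.5 °C

Neutral buoyancy requires Δρ = 0, i.e. −α(T_deep − T_surf′) + β(S_deep − S_surf) = 0.
T_surf′ = T_deep − (β/α)·ΔS = 22.0 − (7.1 × 10⁻⁴/1.6 × 10⁻⁴)·(+2.13) = 12.548 °C.
Cooling required: 16.0 − (12.548) = 3.452 °C.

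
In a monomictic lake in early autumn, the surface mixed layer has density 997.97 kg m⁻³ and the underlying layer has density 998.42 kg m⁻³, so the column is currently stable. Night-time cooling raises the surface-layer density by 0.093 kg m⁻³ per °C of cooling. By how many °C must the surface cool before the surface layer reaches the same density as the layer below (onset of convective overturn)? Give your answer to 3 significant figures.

Density deficit of the surface layer: 998.42 − 997.97 = 0.45 kg m⁻³.
Required change = 0.45 / 0.093 = 4.84 °C.

4.84 °C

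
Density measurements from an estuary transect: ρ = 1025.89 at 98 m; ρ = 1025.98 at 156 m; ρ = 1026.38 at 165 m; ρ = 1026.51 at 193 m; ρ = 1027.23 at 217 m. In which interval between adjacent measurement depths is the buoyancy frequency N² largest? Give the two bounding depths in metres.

Compute the density gradient over each adjacent pair:
  98–156 m: Δρ/Δz = 0.09/58 = 1.6 × 10⁻³ kg m⁻⁴
  156–165 m: Δρ/Δz = 0.40/9 = 0.044 kg m⁻⁴
  165–193 m: Δρ/Δz = 0.13/28 = 4.6 × 10⁻³ kg m⁻⁴
  193–217 m: Δρ/Δz = 0.72/24 = 0.030 kg m⁻⁴
The largest gradient is in the 156–165 m interval — the pycnocline.

156–165 m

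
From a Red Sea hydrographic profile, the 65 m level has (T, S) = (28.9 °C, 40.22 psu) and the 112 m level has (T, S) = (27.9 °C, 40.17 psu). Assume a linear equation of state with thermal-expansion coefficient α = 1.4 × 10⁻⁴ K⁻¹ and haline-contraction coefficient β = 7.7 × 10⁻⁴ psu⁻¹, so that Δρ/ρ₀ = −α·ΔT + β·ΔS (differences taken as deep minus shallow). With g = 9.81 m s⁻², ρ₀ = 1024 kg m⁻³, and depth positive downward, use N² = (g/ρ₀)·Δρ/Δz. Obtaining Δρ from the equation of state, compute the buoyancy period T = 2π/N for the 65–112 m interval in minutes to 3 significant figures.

ΔT = -1.0 K, ΔS = -0.05 psu (deep − shallow).
Δρ/ρ₀ = −αΔT + βΔS = 1.40 × 10⁻⁴ − 3.85 × 10⁻⁵ = 1.015 × 10⁻⁴, so Δρ ≈ 0.1039 kg m⁻³.
N² = (g/ρ₀)·Δρ/Δz = g·(Δρ/ρ₀)/Δz = 9.81 × 1.015 × 10⁻⁴ / 47 = 2.1185 × 10⁻⁵ s⁻².
N = √(2.1185 × 10⁻⁵) = 4.6027 × 10⁻³ rad s⁻¹ → T = 2π/N = 1.3651 × 10³ s = 22.752 min ≈ 22.8 min.

22.8 min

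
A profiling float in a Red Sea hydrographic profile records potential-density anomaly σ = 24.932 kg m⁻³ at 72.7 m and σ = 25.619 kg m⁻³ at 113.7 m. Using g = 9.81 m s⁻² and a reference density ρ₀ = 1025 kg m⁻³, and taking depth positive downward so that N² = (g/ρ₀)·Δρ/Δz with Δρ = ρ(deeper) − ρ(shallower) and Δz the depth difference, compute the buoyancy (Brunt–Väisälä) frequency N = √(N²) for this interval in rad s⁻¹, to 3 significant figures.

0.0127 rad s⁻¹

Δρ = 1025.619 − 1024.932 = 0.687 kg m⁻³ over Δz = 113.7 − 72.7 = 41 m.
N² = (9.81/1025) × (0.687/41) = 1.6037 × 10⁻⁴ s⁻².
N = √(1.6037 × 10⁻⁴) = 0.012664 rad s⁻¹ ≈ 0.0127 rad s⁻¹.
N² > 0, so the interval is statically stable.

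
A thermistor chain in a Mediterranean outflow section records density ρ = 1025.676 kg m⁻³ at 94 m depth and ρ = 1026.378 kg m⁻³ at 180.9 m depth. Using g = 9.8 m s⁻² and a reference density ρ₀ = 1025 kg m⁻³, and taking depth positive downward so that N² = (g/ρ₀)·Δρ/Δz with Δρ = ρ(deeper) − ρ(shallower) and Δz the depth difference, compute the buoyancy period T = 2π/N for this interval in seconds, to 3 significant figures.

715 s

Δρ = 1026.378 − 1025.676 = 0.702 kg m⁻³ over Δz = 180.9 − 94 = 86.9 m.
N² = (9.8/1025) × (0.702/86.9) = 7.7236 × 10⁻⁵ s⁻².
N = √(7.7236 × 10⁻⁵) = 8.7884 × 10⁻³ rad s⁻¹, so T = 2π/N = 714.94 s ≈ 715 s.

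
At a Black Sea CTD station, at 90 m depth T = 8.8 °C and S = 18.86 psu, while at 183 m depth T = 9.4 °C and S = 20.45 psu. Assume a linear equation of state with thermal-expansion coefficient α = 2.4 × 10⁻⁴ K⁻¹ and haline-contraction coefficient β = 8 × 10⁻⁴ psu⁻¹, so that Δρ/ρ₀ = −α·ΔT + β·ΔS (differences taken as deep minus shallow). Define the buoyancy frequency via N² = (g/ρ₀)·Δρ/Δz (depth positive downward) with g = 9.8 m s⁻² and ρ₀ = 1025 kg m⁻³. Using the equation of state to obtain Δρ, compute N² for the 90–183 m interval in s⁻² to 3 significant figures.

ΔT = +0.6 K, ΔS = +1.59 psu (deep − shallow).
Δρ/ρ₀ = −αΔT + βΔS = -1.44 × 10⁻⁴ + 1.272 × 10⁻³ = 1.128 × 10⁻³, so Δρ ≈ 1.156 kg m⁻³.
N² = (g/ρ₀)·Δρ/Δz = g·(Δρ/ρ₀)/Δz = 9.8 × 1.128 × 10⁻³ / 93 = 1.1886 × 10⁻⁴ s⁻² ≈ 1.19 × 10⁻⁴ s⁻².

1.19 × 10⁻⁴ s⁻²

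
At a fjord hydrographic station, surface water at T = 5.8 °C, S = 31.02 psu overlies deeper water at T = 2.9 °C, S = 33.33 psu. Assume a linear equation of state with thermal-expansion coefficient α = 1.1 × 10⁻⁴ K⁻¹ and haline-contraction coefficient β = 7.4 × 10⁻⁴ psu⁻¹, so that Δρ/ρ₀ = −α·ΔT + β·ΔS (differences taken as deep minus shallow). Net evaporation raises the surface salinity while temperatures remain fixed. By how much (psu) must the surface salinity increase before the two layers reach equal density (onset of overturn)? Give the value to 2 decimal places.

2.74 psu

Neutral buoyancy requires −α(T_deep − T_surf) + β(S_deep − S_surf′) = 0.
S_surf′ = S_deep − (α/β)·ΔT = 33.33 − (1.1 × 10⁻⁴/7.4 × 10⁻⁴)·(-2.9) = 33.7611 psu.
Increase required: 33.7611 − 31.02 = 2.7411 psu.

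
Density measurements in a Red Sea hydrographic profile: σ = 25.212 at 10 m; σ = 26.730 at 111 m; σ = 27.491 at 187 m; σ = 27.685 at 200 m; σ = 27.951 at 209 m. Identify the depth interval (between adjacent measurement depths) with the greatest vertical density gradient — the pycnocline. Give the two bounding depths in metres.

200–209 m

Compute the density gradient over each adjacent pair:
  10–111 m: Δρ/Δz = 1.518/101 = 0.015 kg m⁻⁴
  111–187 m: Δρ/Δz = 0.761/76 = 0.010 kg m⁻⁴
  187–200 m: Δρ/Δz = 0.194/13 = 0.015 kg m⁻⁴
  200–209 m: Δρ/Δz = 0.266/9 = 0.030 kg m⁻⁴
The largest gradient is in the 200–209 m interval — the pycnocline.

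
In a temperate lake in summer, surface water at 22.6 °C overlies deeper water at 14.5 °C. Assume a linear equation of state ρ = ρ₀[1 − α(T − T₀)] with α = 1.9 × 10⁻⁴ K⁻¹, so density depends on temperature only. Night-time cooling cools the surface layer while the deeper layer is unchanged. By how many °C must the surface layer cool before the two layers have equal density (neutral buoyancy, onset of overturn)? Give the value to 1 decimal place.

With temperature the only control, equal density requires T_surf′ = T_deep.
T_surf′ = 14.5 °C.
Cooling required: 22.6 − 14.5 = 8.1 °C.

8.1 °C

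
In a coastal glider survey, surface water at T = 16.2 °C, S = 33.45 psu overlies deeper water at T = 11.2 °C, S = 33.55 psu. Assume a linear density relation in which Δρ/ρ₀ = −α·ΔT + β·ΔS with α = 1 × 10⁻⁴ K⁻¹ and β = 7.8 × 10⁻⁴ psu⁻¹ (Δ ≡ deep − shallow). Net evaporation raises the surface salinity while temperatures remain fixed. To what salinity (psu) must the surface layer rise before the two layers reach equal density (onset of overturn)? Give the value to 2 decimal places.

34.19 psu

Neutral buoyancy requires −α(T_deep − T_surf) + β(S_deep − S_surf′) = 0.
S_surf′ = S_deep − (α/β)·ΔT = 33.55 − (1 × 10⁻⁴/7.8 × 10⁻⁴)·(-5.0) = 34.1910 psu.
Increase required: 34.1910 − 33.45 = 0.7410 psu.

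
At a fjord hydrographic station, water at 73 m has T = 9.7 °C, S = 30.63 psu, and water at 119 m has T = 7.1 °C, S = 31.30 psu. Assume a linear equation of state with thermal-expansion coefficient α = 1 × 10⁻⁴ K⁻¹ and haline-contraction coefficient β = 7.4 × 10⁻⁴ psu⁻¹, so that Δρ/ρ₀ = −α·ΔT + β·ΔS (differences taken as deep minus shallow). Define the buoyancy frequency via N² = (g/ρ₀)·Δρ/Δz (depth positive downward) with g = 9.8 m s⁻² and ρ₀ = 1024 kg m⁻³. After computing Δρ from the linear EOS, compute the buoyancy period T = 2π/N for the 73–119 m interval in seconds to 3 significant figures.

ΔT = -2.6 K, ΔS = +0.67 psu (deep − shallow).
Δρ/ρ₀ = −αΔT + βΔS = 2.60 × 10⁻⁴ + 4.958 × 10⁻⁴ = 7.558 × 10⁻⁴, so Δρ ≈ 0.7739 kg m⁻³.
N² = (g/ρ₀)·Δρ/Δz = g·(Δρ/ρ₀)/Δz = 9.8 × 7.558 × 10⁻⁴ / 46 = 1.6102 × 10⁻⁴ s⁻².
N = √(1.6102 × 10⁻⁴) = 0.012689 rad s⁻¹ → T = 2π/N = 495.17 s ≈ 495 s.

495 s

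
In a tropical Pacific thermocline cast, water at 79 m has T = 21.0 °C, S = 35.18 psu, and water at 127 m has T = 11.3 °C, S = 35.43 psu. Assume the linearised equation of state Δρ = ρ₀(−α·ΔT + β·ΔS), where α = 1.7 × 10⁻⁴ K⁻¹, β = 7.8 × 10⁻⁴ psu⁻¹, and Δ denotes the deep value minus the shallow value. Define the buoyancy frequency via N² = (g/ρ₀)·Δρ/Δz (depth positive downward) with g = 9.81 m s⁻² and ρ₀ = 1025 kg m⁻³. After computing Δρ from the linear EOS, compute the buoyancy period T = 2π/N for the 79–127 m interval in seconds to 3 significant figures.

ΔT = -9.7 K, ΔS = +0.25 psu (deep − shallow).
Δρ/ρ₀ = −αΔT + βΔS = 1.649 × 10⁻³ + 1.95 × 10⁻⁴ = 1.844 × 10⁻³, so Δρ ≈ 1.890 kg m⁻³.
N² = (g/ρ₀)·Δρ/Δz = g·(Δρ/ρ₀)/Δz = 9.81 × 1.844 × 10⁻³ / 48 = 3.7687 × 10⁻⁴ s⁻².
N = √(3.7687 × 10⁻⁴) = 0.019413 rad s⁻¹ → T = 2π/N = 323.66 s ≈ 324 s.

324 s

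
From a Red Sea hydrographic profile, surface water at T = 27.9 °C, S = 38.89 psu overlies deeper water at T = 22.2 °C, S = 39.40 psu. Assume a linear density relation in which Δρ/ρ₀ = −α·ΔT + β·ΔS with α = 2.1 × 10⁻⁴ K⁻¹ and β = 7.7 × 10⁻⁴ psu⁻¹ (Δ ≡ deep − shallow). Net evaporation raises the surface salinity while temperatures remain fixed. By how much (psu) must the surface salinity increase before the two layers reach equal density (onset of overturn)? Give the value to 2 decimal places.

Neutral buoyancy requires −α(T_deep − T_surf) + β(S_deep − S_surf′) = 0.
S_surf′ = S_deep − (α/β)·ΔT = 39.40 − (2.1 × 10⁻⁴/7.7 × 10⁻⁴)·(-5.7) = 40.9545 psu.
Increase required: 40.9545 − 38.89 = 2.0645 psu.

2.06 psu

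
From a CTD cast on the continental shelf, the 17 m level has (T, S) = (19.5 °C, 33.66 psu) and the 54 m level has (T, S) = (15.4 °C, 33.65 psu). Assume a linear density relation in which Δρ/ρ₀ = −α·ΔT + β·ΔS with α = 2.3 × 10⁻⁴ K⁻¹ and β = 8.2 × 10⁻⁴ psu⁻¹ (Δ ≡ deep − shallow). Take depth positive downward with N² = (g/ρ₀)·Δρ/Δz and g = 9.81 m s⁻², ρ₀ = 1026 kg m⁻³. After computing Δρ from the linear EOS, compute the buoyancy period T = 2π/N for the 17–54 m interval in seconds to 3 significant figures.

399 s

ΔT = -4.1 K, ΔS = -0.01 psu (deep − shallow).
Δρ/ρ₀ = −αΔT + βΔS = 9.43 × 10⁻⁴ − 8.20 × 10⁻⁶ = 9.348 × 10⁻⁴, so Δρ ≈ 0.9591 kg m⁻³.
N² = (g/ρ₀)·Δρ/Δz = g·(Δρ/ρ₀)/Δz = 9.81 × 9.348 × 10⁻⁴ / 37 = 2.4785 × 10⁻⁴ s⁻².
N = √(2.4785 × 10⁻⁴) = 0.015743 rad s⁻¹ → T = 2π/N = 399.11 s ≈ 399 s.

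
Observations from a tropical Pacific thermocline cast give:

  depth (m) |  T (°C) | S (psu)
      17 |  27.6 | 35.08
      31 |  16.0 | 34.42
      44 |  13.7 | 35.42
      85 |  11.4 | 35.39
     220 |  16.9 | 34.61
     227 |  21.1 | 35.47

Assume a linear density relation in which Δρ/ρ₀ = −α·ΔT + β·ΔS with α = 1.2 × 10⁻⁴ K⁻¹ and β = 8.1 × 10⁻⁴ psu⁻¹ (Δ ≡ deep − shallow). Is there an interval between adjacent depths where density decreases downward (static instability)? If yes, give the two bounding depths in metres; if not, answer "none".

Evaluate Δρ/ρ₀ = −αΔT + βΔS across each adjacent pair:
  17–31 m: −αΔT+βΔS = −(1.2 × 10⁻⁴)(-11.6)+(8.1 × 10⁻⁴)(-0.66) = 8.6 × 10⁻⁴ → stable
  31–44 m: −αΔT+βΔS = −(1.2 × 10⁻⁴)(-2.3)+(8.1 × 10⁻⁴)(+1.00) = 1.1 × 10⁻³ → stable
  44–85 m: −αΔT+βΔS = −(1.2 × 10⁻⁴)(-2.3)+(8.1 × 10⁻⁴)(-0.03) = 2.5 × 10⁻⁴ → stable
  85–220 m: −αΔT+βΔS = −(1.2 × 10⁻⁴)(+5.5)+(8.1 × 10⁻⁴)(-0.78) = -1.3 × 10⁻³ → UNSTABLE
  220–227 m: −αΔT+βΔS = −(1.2 × 10⁻⁴)(+4.2)+(8.1 × 10⁻⁴)(+0.86) = 1.9 × 10⁻⁴ → stable
The 85–220 m interval has Δρ < 0: lighter water underlies denser water.

85–220 m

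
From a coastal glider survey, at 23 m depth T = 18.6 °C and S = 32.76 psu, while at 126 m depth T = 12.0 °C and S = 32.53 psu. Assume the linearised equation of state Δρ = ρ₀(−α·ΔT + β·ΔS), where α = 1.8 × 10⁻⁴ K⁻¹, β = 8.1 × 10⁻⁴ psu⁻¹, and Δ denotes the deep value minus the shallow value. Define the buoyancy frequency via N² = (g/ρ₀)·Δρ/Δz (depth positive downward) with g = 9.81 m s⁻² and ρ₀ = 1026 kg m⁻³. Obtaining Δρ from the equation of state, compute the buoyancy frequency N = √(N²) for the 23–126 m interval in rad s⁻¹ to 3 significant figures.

ΔT = -6.6 K, ΔS = -0.23 psu (deep − shallow).
Δρ/ρ₀ = −αΔT + βΔS = 1.188 × 10⁻³ − 1.863 × 10⁻⁴ = 1.0017 × 10⁻³, so Δρ ≈ 1.028 kg m⁻³.
N² = (g/ρ₀)·Δρ/Δz = g·(Δρ/ρ₀)/Δz = 9.81 × 1.0017 × 10⁻³ / 103 = 9.5405 × 10⁻⁵ s⁻².
N = √(9.5405 × 10⁻⁵) = 9.7675 × 10⁻³ rad s⁻¹ ≈ 9.77 × 10⁻³ rad s⁻¹.

9.77 × 10⁻³ rad s⁻¹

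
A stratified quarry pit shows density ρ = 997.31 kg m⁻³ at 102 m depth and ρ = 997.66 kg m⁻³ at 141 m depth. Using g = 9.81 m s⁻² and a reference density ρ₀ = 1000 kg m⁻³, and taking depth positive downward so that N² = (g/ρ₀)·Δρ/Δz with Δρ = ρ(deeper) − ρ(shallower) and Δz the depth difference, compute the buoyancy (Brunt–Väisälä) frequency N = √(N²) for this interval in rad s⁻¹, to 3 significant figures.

9.38 × 10⁻³ rad s⁻¹

Δρ = 997.66 − 997.31 = 0.35 kg m⁻³ over Δz = 141 − 102 = 39 m.
N² = (9.81/1000) × (0.35/39) = 8.8038 × 10⁻⁵ s⁻².
N = √(8.8038 × 10⁻⁵) = 9.3829 × 10⁻³ rad s⁻¹ ≈ 9.38 × 10⁻³ rad s⁻¹.
A positive N² confirms static stability across the interval.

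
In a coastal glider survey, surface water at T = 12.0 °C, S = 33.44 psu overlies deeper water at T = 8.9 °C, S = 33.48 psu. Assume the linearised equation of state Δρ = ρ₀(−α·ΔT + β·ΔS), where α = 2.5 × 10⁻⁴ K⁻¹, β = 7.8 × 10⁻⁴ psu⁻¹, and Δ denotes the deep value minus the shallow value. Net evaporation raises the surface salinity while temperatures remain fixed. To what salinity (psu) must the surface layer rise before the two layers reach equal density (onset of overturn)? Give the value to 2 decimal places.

Neutral buoyancy requires −α(T_deep − T_surf) + β(S_deep − S_surf′) = 0.
S_surf′ = S_deep − (α/β)·ΔT = 33.48 − (2.5 × 10⁻⁴/7.8 × 10⁻⁴)·(-3.1) = 34.4736 psu.
Increase required: 34.4736 − 33.44 = 1.0336 psu.

34.47 psu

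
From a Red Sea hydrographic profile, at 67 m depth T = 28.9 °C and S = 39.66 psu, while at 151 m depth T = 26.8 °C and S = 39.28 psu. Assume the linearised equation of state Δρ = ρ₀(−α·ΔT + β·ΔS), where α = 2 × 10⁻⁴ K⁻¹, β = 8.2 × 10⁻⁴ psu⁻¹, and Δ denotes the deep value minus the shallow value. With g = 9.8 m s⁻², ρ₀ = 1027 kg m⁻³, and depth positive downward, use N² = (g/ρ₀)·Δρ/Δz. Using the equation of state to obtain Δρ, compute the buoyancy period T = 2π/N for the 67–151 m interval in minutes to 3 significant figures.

ΔT = -2.1 K, ΔS = -0.38 psu (deep − shallow).
Δρ/ρ₀ = −αΔT + βΔS = 4.20 × 10⁻⁴ − 3.116 × 10⁻⁴ = 1.084 × 10⁻⁴, so Δρ ≈ 0.1113 kg m⁻³.
N² = (g/ρ₀)·Δρ/Δz = g·(Δρ/ρ₀)/Δz = 9.8 × 1.084 × 10⁻⁴ / 84 = 1.2647 × 10⁻⁵ s⁻².
N = √(1.2647 × 10⁻⁵) = 3.5563 × 10⁻³ rad s⁻¹ → T = 2π/N = 1.7668 × 10³ s = 29.447 min ≈ 29.4 min.

29.4 min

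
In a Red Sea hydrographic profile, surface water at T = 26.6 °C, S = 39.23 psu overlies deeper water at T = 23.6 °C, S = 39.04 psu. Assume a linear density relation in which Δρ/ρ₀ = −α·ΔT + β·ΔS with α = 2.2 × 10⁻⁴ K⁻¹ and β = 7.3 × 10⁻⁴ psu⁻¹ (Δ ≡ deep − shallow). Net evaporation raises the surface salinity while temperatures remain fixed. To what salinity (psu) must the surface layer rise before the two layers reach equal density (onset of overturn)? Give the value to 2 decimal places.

39.94 psu

Neutral buoyancy requires −α(T_deep − T_surf) + β(S_deep − S_surf′) = 0.
S_surf′ = S_deep − (α/β)·ΔT = 39.04 − (2.2 × 10⁻⁴/7.3 × 10⁻⁴)·(-3.0) = 39.9441 psu.
Increase required: 39.9441 − 39.23 = 0.7141 psu.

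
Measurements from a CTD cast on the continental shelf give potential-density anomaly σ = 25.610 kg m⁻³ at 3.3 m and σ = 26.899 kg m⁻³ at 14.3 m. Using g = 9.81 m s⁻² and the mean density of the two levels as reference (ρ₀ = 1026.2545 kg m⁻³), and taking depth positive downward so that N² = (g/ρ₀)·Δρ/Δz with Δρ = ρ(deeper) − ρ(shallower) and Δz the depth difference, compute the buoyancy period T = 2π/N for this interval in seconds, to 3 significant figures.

Δρ = 1026.899 − 1025.610 = 1.289 kg m⁻³ over Δz = 14.3 − 3.3 = 11 m.
N² = (9.81/1026.2545) × (1.289/11) = 1.1201 × 10⁻³ s⁻².
N = √(1.1201 × 10⁻³) = 0.033468 rad s⁻¹, so T = 2π/N = 187.74 s ≈ 188 s.

188 s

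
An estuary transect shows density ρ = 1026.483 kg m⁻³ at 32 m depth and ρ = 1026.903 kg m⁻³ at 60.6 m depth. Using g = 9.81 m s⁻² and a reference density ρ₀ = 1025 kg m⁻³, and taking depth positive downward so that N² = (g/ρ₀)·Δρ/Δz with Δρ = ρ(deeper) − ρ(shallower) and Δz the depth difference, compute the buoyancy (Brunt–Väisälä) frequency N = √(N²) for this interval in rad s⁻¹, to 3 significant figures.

Δρ = 1026.903 − 1026.483 = 0.420 kg m⁻³ over Δz = 60.6 − 32 = 28.6 m.
N² = (9.81/1025) × (0.420/28.6) = 1.4055 × 10⁻⁴ s⁻².
N = √(1.4055 × 10⁻⁴) = 0.011855 rad s⁻¹ ≈ 0.0119 rad s⁻¹.
N² > 0, so the interval is statically stable.

0.0119 rad s⁻¹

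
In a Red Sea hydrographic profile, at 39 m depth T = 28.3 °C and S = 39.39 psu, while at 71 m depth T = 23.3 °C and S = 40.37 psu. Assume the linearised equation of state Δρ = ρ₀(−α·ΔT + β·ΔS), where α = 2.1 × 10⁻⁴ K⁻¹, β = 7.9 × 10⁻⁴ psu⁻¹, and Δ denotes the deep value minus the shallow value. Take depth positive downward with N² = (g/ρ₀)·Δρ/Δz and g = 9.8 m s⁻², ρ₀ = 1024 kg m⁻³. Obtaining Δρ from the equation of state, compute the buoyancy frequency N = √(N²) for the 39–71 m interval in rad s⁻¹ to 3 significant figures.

0.0236 rad s⁻¹

ΔT = -5.0 K, ΔS = +0.98 psu (deep − shallow).
Δρ/ρ₀ = −αΔT + βΔS = 1.05 × 10⁻³ + 7.742 × 10⁻⁴ = 1.8242 × 10⁻³, so Δρ ≈ 1.868 kg m⁻³.
N² = (g/ρ₀)·Δρ/Δz = g·(Δρ/ρ₀)/Δz = 9.8 × 1.8242 × 10⁻³ / 32 = 5.5866 × 10⁻⁴ s⁻².
N = √(5.5866 × 10⁻⁴) = 0.023636 rad s⁻¹ ≈ 0.0236 rad s⁻¹.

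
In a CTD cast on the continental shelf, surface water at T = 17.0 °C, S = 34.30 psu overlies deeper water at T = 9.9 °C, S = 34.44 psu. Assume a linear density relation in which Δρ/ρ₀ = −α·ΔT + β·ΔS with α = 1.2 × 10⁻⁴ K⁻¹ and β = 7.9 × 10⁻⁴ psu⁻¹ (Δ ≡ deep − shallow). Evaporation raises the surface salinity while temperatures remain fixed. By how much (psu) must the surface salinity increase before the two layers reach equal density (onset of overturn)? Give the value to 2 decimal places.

Neutral buoyancy requires −α(T_deep − T_surf) + β(S_deep − S_surf′) = 0.
S_surf′ = S_deep − (α/β)·ΔT = 34.44 − (1.2 × 10⁻⁴/7.9 × 10⁻⁴)·(-7.1) = 35.5185 psu.
Increase required: 35.5185 − 34.30 = 1.2185 psu.

1.22 psu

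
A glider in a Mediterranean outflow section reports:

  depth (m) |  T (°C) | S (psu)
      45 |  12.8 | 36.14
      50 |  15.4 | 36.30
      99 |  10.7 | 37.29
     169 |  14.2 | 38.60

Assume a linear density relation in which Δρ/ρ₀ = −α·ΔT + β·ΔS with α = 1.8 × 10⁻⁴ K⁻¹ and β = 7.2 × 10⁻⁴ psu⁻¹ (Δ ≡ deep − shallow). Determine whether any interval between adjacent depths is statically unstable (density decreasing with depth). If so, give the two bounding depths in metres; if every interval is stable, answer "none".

45–50 m

Evaluate Δρ/ρ₀ = −αΔT + βΔS across each adjacent pair:
  45–50 m: −αΔT+βΔS = −(1.8 × 10⁻⁴)(+2.6)+(7.2 × 10⁻⁴)(+0.16) = -3.5 × 10⁻⁴ → UNSTABLE
  50–99 m: −αΔT+βΔS = −(1.8 × 10⁻⁴)(-4.7)+(7.2 × 10⁻⁴)(+0.99) = 1.6 × 10⁻³ → stable
  99–169 m: −αΔT+βΔS = −(1.8 × 10⁻⁴)(+3.5)+(7.2 × 10⁻⁴)(+1.31) = 3.1 × 10⁻⁴ → stable
The 45–50 m interval has Δρ < 0: lighter water underlies denser water.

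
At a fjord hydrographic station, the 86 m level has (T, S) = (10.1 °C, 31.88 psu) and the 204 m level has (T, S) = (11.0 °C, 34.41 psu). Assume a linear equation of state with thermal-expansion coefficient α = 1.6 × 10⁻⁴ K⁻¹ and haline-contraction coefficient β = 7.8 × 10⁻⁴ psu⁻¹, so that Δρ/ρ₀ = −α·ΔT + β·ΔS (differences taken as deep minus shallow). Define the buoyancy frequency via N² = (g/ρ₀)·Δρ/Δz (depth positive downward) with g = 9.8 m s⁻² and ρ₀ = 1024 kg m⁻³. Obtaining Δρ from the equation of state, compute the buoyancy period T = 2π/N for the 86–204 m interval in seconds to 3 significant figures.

ΔT = +0.9 K, ΔS = +2.53 psu (deep − shallow).
Δρ/ρ₀ = −αΔT + βΔS = -1.44 × 10⁻⁴ + 1.9734 × 10⁻³ = 1.8294 × 10⁻³, so Δρ ≈ 1.873 kg m⁻³.
N² = (g/ρ₀)·Δρ/Δz = g·(Δρ/ρ₀)/Δz = 9.8 × 1.8294 × 10⁻³ / 118 = 1.5193 × 10⁻⁴ s⁻².
N = √(1.5193 × 10⁻⁴) = 0.012326 rad s⁻¹ → T = 2π/N = 509.75 s ≈ 510 s.

510 s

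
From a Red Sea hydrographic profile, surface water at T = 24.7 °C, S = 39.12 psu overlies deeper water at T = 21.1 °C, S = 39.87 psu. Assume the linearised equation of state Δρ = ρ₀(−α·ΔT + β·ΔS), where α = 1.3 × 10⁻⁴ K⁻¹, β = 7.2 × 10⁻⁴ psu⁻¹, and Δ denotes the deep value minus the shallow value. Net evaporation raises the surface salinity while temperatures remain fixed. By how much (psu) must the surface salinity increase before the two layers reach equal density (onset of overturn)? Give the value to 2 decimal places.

Neutral buoyancy requires −α(T_deep − T_surf) + β(S_deep − S_surf′) = 0.
S_surf′ = S_deep − (α/β)·ΔT = 39.87 − (1.3 × 10⁻⁴/7.2 × 10⁻⁴)·(-3.6) = 40.5200 psu.
Increase required: 40.5200 − 39.12 = 1.4000 psu.

1.40 psu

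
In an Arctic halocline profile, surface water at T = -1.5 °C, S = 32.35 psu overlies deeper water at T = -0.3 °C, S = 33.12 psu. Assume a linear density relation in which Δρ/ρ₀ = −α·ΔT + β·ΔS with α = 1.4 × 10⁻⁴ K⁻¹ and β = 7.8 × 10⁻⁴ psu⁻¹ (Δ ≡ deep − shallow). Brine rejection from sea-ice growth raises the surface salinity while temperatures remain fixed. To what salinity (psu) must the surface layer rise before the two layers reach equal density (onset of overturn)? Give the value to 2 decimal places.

32.90 psu

Neutral buoyancy requires −α(T_deep − T_surf) + β(S_deep − S_surf′) = 0.
S_surf′ = S_deep − (α/β)·ΔT = 33.12 − (1.4 × 10⁻⁴/7.8 × 10⁻⁴)·(+1.2) = 32.9046 psu.
Increase required: 32.9046 − 32.35 = 0.5546 psu.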